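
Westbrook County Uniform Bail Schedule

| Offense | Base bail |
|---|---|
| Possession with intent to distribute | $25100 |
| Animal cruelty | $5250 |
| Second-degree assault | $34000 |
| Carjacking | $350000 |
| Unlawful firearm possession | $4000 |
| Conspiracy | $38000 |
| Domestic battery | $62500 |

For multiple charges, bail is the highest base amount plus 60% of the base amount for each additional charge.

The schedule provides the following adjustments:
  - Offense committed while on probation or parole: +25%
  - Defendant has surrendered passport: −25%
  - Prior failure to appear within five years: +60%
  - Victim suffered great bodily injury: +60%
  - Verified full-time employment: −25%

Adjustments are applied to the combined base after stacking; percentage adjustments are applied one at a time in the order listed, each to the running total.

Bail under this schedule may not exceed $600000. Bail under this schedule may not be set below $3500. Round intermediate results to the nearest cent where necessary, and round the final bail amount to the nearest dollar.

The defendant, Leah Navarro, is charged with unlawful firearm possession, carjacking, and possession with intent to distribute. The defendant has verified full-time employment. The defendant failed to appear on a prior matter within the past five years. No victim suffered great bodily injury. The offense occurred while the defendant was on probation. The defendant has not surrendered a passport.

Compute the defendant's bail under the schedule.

Base amounts from the schedule: unlawful firearm possession $4000; carjacking $350000; possession with intent to distribute $25100.
Stacking rule: highest base plus 60% of each additional charge. Highest is carjacking at $350000. Additional: $4000 × 60% = $2400; $25100 × 60% = $15060. Combined base = $350000 + $17460 = $367460.
Offense committed while on probation or parole (+25%): $367460 × 1.25 = $459325.
Prior failure to appear within five years (+60%): $459325 × 1.6 = $734920.
Verified full-time employment (−25%): $734920 × 0.75 = $551190.
$551190 is within the $600000 maximum.
$551190 is at or above the $3500 minimum.

$551190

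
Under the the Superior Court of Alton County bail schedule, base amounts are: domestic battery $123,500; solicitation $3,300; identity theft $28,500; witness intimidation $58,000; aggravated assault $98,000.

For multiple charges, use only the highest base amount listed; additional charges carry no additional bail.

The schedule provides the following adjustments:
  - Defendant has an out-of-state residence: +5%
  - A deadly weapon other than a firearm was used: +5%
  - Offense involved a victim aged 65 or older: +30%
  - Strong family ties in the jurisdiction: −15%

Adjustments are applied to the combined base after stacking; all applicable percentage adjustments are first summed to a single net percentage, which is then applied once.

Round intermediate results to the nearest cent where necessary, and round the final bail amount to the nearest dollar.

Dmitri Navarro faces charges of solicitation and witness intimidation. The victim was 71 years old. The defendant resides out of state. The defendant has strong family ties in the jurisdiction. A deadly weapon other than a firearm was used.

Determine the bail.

$72,500

Base amounts from the schedule: solicitation $3,300; witness intimidation $58,000.
Stacking rule: use the highest base only. Highest is witness intimidation at $58,000. Combined base = $58,000.
Net percentage adjustment: +5% +5% +30% −15% = +25%. $58,000 × 1.25 = $72,500.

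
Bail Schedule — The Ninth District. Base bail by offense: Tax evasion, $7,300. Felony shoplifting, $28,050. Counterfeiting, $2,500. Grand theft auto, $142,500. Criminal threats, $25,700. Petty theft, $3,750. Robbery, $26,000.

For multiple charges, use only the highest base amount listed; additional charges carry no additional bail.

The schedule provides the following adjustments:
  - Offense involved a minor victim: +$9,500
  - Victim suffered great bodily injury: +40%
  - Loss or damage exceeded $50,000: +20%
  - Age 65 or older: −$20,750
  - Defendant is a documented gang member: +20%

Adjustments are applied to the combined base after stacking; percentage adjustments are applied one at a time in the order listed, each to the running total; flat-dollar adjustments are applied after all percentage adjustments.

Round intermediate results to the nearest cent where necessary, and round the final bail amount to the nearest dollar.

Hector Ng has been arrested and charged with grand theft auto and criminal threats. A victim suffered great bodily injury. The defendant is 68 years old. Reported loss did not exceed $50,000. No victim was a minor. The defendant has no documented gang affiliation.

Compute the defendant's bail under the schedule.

$178,750

Base amounts from the schedule: grand theft auto $142,500; criminal threats $25,700.
Stacking rule: use the highest base only. Highest is grand theft auto at $142,500. Combined base = $142,500.
Victim suffered great bodily injury (+40%): $142,500 × 1.4 = $199,500.
Age 65 or older (−$20,750 flat): $199,500 − $20,750 = $178,750.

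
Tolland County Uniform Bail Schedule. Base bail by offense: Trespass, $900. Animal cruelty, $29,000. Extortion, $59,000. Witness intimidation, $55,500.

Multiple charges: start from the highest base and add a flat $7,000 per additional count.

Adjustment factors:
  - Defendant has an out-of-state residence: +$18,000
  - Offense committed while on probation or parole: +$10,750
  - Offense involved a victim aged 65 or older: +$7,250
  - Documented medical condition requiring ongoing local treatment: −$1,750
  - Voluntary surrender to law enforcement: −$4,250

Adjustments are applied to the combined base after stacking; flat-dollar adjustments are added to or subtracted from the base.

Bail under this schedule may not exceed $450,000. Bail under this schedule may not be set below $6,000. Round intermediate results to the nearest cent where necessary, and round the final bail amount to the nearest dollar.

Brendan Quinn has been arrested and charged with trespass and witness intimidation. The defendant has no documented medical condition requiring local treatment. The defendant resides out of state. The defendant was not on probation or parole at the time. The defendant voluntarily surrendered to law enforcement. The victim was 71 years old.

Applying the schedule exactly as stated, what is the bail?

Base amounts from the schedule: trespass $900; witness intimidation $55,500.
Stacking rule: highest base plus $7,000 per additional charge. Highest is witness intimidation at $55,500; 1 additional charge → +$7,000. Combined base = $62,500.
Defendant has an out-of-state residence (+$18,000 flat): $62,500 + $18,000 = $80,500.
Offense involved a victim aged 65 or older (+$7,250 flat): $80,500 + $7,250 = $87,750.
Voluntary surrender to law enforcement (−$4,250 flat): $87,750 − $4,250 = $83,500.
$83,500 is within the $450,000 maximum.
$83,500 is at or above the $6,000 minimum.

$83,500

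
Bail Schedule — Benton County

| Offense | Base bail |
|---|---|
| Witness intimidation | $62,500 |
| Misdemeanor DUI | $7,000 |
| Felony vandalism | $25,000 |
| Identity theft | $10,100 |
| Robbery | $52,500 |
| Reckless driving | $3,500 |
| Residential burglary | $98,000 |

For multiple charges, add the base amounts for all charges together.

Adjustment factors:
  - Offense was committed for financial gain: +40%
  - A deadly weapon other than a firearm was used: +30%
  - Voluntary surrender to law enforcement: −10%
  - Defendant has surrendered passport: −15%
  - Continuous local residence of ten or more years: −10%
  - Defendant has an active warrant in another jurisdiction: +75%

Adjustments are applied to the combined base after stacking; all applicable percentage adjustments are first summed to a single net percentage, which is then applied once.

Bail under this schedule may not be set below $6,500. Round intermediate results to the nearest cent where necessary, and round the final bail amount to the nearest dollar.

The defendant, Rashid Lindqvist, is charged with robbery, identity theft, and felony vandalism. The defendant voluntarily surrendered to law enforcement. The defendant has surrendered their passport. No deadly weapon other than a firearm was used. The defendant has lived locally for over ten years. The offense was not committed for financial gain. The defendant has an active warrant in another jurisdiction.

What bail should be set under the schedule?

$122,640

Base amounts from the schedule: robbery $52,500; identity theft $10,100; felony vandalism $25,000.
Stacking rule: sum of all bases. $52,500 + $10,100 + $25,000 = $87,600.
Net percentage adjustment: −10% −15% −10% +75% = +40%. $87,600 × 1.4 = $122,640.
$122,640 is at or above the $6,500 minimum.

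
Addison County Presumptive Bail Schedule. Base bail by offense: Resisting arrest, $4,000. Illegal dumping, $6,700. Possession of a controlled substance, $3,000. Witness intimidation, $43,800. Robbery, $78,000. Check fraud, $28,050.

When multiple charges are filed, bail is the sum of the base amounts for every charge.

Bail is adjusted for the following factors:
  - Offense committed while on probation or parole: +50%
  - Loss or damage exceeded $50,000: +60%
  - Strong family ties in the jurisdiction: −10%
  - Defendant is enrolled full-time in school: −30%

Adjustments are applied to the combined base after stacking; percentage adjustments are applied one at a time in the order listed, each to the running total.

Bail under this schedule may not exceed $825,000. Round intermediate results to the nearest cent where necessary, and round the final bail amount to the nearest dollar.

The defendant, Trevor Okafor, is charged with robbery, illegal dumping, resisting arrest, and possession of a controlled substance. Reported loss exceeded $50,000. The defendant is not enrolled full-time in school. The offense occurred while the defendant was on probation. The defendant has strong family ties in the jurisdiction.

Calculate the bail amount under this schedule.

$198,072

Base amounts from the schedule: robbery $78,000; illegal dumping $6,700; resisting arrest $4,000; possession of a controlled substance $3,000.
Stacking rule: sum of all bases. $78,000 + $6,700 + $4,000 + $3,000 = $91,700.
Offense committed while on probation or parole (+50%): $91,700 × 1.5 = $137,550.
Loss or damage exceeded $50,000 (+60%): $137,550 × 1.6 = $220,080.
Strong family ties in the jurisdiction (−10%): $220,080 × 0.9 = $198,072.
$198,072 is within the $825,000 maximum.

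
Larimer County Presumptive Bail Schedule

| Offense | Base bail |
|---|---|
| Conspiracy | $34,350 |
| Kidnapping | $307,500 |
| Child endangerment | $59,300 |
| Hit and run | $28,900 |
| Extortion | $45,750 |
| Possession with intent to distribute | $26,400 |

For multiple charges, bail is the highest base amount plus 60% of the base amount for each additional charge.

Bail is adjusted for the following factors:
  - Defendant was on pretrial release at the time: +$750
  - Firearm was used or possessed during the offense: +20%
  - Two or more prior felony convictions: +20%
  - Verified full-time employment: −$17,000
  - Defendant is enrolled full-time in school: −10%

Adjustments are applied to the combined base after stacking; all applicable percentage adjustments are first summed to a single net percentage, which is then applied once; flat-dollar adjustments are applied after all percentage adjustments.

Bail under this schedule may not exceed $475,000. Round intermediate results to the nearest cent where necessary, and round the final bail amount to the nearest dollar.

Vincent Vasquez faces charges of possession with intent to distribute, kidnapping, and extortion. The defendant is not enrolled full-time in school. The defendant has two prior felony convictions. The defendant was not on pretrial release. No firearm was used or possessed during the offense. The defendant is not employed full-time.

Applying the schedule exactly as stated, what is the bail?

$420,948

Base amounts from the schedule: possession with intent to distribute $26,400; kidnapping $307,500; extortion $45,750.
Stacking rule: highest base plus 60% of each additional charge. Highest is kidnapping at $307,500. Additional: $26,400 × 60% = $15,840; $45,750 × 60% = $27,450. Combined base = $307,500 + $43,290 = $350,790.
Two or more prior felony convictions (+20%): $350,790 × 1.2 = $420,948.
$420,948 is within the $475,000 maximum.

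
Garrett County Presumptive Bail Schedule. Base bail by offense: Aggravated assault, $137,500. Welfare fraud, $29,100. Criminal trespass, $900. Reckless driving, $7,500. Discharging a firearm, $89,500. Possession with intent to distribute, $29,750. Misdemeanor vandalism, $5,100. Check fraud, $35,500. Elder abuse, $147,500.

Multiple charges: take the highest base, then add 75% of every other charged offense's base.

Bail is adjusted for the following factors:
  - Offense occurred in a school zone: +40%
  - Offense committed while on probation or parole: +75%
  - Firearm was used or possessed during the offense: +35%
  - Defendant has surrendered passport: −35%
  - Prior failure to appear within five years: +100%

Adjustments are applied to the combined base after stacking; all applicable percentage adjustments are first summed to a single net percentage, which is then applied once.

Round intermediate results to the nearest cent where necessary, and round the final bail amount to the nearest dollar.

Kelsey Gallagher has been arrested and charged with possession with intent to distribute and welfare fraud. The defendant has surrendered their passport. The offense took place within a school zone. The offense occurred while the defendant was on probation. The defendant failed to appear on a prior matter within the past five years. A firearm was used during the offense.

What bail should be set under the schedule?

Base amounts from the schedule: possession with intent to distribute $29,750; welfare fraud $29,100.
Stacking rule: highest base plus 75% of each additional charge. Highest is possession with intent to distribute at $29,750. Additional: $29,100 × 75% = $21,825. Combined base = $29,750 + $21,825 = $51,575.
Net percentage adjustment: +40% +75% +35% −35% +100% = +215%. $51,575 × 3.15 = $162,461.25.
Rounded to the nearest dollar: $162,461.

$162,461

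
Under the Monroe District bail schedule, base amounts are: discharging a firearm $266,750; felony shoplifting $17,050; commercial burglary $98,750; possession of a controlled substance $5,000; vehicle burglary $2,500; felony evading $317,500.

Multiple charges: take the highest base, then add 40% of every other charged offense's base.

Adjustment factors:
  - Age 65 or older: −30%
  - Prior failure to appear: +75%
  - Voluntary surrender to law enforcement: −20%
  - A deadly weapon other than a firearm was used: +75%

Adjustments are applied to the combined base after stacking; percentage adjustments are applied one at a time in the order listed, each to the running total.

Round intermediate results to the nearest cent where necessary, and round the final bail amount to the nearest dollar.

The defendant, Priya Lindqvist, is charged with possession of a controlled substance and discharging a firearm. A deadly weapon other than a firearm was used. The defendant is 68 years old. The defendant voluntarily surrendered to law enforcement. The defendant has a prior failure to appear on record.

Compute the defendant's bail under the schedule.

$460,906

Base amounts from the schedule: possession of a controlled substance $5,000; discharging a firearm $266,750.
Stacking rule: highest base plus 40% of each additional charge. Highest is discharging a firearm at $266,750. Additional: $5,000 × 40% = $2,000. Combined base = $266,750 + $2,000 = $268,750.
Age 65 or older (−30%): $268,750 × 0.7 = $188,125.
Prior failure to appear (+75%): $188,125 × 1.75 = $329,218.75.
Voluntary surrender to law enforcement (−20%): $329,218.75 × 0.8 = $263,375.
A deadly weapon other than a firearm was used (+75%): $263,375 × 1.75 = $460,906.25.
Rounded to the nearest dollar: $460,906.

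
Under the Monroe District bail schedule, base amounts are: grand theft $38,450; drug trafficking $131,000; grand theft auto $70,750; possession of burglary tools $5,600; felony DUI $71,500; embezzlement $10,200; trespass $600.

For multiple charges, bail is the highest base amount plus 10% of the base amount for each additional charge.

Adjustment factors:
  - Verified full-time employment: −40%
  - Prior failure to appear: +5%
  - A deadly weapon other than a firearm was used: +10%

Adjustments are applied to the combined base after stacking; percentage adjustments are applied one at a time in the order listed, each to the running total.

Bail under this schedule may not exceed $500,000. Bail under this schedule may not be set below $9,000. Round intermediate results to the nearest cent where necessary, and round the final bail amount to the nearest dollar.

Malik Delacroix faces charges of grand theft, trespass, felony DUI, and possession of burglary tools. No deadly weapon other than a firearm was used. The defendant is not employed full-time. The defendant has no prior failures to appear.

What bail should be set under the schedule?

Base amounts from the schedule: grand theft $38,450; trespass $600; felony DUI $71,500; possession of burglary tools $5,600.
Stacking rule: highest base plus 10% of each additional charge. Highest is felony DUI at $71,500. Additional: $38,450 × 10% = $3,845; $600 × 10% = $60; $5,600 × 10% = $560. Combined base = $71,500 + $4,465 = $75,965.
No adjustment factors apply to this defendant.
$75,965 is within the $500,000 maximum.
$75,965 is at or above the $9,000 minimum.

$75,965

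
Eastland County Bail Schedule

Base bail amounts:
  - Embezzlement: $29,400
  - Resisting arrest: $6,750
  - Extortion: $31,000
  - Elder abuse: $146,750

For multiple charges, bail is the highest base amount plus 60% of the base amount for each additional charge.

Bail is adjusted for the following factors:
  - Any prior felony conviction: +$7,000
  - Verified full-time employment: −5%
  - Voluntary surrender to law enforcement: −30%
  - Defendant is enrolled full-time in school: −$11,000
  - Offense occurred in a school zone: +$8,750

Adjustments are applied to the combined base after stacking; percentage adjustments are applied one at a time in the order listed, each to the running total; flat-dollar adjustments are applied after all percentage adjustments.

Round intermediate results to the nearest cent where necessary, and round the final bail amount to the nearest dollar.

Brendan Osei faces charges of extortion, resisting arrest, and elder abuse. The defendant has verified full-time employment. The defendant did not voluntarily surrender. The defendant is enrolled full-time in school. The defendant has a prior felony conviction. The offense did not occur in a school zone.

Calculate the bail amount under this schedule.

Base amounts from the schedule: extortion $31,000; resisting arrest $6,750; elder abuse $146,750.
Stacking rule: highest base plus 60% of each additional charge. Highest is elder abuse at $146,750. Additional: $31,000 × 60% = $18,600; $6,750 × 60% = $4,050. Combined base = $146,750 + $22,650 = $169,400.
Verified full-time employment (−5%): $169,400 × 0.95 = $160,930.
Any prior felony conviction (+$7,000 flat): $160,930 + $7,000 = $167,930.
Defendant is enrolled full-time in school (−$11,000 flat): $167,930 − $11,000 = $156,930.

$156,930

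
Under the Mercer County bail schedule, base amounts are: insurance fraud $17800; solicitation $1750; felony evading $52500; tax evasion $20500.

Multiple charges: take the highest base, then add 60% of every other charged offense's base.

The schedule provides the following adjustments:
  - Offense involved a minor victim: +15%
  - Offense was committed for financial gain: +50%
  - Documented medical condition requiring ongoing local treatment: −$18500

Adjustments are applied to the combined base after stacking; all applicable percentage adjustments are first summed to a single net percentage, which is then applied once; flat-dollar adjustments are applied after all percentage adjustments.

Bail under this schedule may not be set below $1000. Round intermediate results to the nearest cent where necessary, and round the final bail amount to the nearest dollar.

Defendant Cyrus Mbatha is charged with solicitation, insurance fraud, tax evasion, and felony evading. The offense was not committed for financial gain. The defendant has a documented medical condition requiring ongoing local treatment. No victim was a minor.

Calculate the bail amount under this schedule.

$58030

Base amounts from the schedule: solicitation $1750; insurance fraud $17800; tax evasion $20500; felony evading $52500.
Stacking rule: highest base plus 60% of each additional charge. Highest is felony evading at $52500. Additional: $1750 × 60% = $1050; $17800 × 60% = $10680; $20500 × 60% = $12300. Combined base = $52500 + $24030 = $76530.
Documented medical condition requiring ongoing local treatment (−$18500 flat): $76530 − $18500 = $58030.
$58030 is at or above the $1000 minimum.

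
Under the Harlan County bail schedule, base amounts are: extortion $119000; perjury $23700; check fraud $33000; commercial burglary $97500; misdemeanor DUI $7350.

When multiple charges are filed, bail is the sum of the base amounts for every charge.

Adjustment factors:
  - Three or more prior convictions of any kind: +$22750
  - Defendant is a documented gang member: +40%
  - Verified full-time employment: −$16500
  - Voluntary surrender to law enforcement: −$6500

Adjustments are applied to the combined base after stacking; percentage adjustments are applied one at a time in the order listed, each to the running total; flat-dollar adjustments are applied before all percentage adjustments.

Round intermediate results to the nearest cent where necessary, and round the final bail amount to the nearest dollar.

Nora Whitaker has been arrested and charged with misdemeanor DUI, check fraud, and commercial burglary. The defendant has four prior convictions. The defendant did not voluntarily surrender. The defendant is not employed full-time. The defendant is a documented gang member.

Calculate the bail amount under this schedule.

$224840

Base amounts from the schedule: misdemeanor DUI $7350; check fraud $33000; commercial burglary $97500.
Stacking rule: sum of all bases. $7350 + $33000 + $97500 = $137850.
Three or more prior convictions of any kind (+$22750 flat): $137850 + $22750 = $160600.
Defendant is a documented gang member (+40%): $160600 × 1.4 = $224840.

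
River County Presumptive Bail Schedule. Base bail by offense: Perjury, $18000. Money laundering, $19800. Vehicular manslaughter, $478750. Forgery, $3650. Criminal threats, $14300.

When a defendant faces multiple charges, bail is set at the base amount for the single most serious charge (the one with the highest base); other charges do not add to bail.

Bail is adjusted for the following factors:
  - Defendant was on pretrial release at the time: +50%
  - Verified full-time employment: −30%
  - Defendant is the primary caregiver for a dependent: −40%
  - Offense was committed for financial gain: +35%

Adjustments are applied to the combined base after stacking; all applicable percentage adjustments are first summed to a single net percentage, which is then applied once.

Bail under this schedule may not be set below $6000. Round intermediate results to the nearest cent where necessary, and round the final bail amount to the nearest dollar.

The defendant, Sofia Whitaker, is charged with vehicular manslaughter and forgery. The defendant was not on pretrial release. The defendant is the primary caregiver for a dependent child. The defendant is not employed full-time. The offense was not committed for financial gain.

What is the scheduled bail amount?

Base amounts from the schedule: vehicular manslaughter $478750; forgery $3650.
Stacking rule: use the highest base only. Highest is vehicular manslaughter at $478750. Combined base = $478750.
Defendant is the primary caregiver for a dependent (−40%): $478750 × 0.6 = $287250.
$287250 is at or above the $6000 minimum.

$287250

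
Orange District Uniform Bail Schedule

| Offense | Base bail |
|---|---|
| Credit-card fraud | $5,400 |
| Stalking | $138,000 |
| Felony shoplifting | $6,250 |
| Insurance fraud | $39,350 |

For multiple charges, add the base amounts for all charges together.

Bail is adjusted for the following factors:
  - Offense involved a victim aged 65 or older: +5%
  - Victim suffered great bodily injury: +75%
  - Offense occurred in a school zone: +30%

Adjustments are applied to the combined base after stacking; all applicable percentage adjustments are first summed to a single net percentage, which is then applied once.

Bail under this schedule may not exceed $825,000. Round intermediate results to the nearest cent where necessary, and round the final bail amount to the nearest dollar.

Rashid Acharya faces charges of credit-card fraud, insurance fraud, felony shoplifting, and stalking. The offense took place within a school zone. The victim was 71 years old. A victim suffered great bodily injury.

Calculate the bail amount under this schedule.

$396,900

Base amounts from the schedule: credit-card fraud $5,400; insurance fraud $39,350; felony shoplifting $6,250; stalking $138,000.
Stacking rule: sum of all bases. $5,400 + $39,350 + $6,250 + $138,000 = $189,000.
Net percentage adjustment: +5% +75% +30% = +110%. $189,000 × 2.1 = $396,900.
$396,900 is within the $825,000 maximum.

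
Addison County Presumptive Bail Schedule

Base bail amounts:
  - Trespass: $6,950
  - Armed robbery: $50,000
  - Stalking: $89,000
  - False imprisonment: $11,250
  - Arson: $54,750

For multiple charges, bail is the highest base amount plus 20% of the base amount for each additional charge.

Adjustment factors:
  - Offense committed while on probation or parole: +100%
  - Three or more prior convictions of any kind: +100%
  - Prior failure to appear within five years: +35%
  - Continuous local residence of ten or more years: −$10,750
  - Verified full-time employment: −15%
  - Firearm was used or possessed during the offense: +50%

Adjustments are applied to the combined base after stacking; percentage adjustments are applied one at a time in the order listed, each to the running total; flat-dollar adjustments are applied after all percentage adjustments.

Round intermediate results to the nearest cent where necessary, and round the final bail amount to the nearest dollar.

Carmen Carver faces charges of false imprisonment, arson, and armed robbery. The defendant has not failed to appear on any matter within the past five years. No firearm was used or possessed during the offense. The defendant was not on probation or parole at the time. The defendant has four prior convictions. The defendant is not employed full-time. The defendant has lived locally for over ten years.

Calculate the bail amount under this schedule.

$123,250

Base amounts from the schedule: false imprisonment $11,250; arson $54,750; armed robbery $50,000.
Stacking rule: highest base plus 20% of each additional charge. Highest is arson at $54,750. Additional: $11,250 × 20% = $2,250; $50,000 × 20% = $10,000. Combined base = $54,750 + $12,250 = $67,000.
Three or more prior convictions of any kind (+100%): $67,000 × 2 = $134,000.
Continuous local residence of ten or more years (−$10,750 flat): $134,000 − $10,750 = $123,250.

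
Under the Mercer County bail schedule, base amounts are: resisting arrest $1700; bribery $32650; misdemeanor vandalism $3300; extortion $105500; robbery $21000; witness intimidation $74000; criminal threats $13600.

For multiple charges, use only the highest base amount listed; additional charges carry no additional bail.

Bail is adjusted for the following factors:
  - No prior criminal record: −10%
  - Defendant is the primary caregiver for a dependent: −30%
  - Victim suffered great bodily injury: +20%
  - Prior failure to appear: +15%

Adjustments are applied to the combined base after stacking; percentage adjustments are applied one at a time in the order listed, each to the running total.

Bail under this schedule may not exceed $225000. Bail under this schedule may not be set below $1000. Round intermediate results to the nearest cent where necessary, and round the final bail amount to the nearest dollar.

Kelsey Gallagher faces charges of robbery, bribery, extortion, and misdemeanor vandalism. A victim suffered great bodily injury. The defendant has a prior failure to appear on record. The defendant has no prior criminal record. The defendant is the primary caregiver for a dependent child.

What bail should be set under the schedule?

Base amounts from the schedule: robbery $21000; bribery $32650; extortion $105500; misdemeanor vandalism $3300.
Stacking rule: use the highest base only. Highest is extortion at $105500. Combined base = $105500.
No prior criminal record (−10%): $105500 × 0.9 = $94950.
Defendant is the primary caregiver for a dependent (−30%): $94950 × 0.7 = $66465.
Victim suffered great bodily injury (+20%): $66465 × 1.2 = $79758.
Prior failure to appear (+15%): $79758 × 1.15 = $91721.70.
$91721.70 is within the $225000 maximum.
$91721.70 is at or above the $1000 minimum.
Rounded to the nearest dollar: $91722.

$91722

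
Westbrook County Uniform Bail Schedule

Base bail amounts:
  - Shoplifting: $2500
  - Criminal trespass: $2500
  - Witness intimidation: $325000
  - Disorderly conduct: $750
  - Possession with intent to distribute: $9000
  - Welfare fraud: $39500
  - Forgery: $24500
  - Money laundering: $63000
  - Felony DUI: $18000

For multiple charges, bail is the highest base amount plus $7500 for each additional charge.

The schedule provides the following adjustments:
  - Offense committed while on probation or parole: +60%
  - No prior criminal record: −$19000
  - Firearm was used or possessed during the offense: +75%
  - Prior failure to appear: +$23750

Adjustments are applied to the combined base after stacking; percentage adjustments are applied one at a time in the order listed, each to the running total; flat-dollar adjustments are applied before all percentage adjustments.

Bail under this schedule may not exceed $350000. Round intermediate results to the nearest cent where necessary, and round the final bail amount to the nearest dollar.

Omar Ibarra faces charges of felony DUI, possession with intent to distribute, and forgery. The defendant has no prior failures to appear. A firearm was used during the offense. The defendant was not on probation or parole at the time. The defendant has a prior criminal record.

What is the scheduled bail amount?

$69125

Base amounts from the schedule: felony DUI $18000; possession with intent to distribute $9000; forgery $24500.
Stacking rule: highest base plus $7500 per additional charge. Highest is forgery at $24500; 2 additional charges → +$15000. Combined base = $39500.
Firearm was used or possessed during the offense (+75%): $39500 × 1.75 = $69125.
$69125 is within the $350000 maximum.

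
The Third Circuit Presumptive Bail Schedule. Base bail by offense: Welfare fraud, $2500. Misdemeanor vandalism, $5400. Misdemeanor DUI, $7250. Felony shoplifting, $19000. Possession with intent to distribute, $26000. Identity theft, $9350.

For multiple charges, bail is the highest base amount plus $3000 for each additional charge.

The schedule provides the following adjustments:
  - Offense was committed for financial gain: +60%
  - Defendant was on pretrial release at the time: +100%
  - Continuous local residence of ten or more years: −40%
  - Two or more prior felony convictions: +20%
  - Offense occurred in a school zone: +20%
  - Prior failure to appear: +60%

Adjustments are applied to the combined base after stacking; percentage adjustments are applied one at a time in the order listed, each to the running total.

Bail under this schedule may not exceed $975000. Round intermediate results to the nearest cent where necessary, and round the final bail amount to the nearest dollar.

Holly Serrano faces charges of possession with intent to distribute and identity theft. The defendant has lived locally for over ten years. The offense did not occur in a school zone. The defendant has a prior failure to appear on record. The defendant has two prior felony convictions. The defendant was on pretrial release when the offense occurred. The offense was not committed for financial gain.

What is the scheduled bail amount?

$66816

Base amounts from the schedule: possession with intent to distribute $26000; identity theft $9350.
Stacking rule: highest base plus $3000 per additional charge. Highest is possession with intent to distribute at $26000; 1 additional charge → +$3000. Combined base = $29000.
Defendant was on pretrial release at the time (+100%): $29000 × 2 = $58000.
Continuous local residence of ten or more years (−40%): $58000 × 0.6 = $34800.
Two or more prior felony convictions (+20%): $34800 × 1.2 = $41760.
Prior failure to appear (+60%): $41760 × 1.6 = $66816.
$66816 is within the $975000 maximum.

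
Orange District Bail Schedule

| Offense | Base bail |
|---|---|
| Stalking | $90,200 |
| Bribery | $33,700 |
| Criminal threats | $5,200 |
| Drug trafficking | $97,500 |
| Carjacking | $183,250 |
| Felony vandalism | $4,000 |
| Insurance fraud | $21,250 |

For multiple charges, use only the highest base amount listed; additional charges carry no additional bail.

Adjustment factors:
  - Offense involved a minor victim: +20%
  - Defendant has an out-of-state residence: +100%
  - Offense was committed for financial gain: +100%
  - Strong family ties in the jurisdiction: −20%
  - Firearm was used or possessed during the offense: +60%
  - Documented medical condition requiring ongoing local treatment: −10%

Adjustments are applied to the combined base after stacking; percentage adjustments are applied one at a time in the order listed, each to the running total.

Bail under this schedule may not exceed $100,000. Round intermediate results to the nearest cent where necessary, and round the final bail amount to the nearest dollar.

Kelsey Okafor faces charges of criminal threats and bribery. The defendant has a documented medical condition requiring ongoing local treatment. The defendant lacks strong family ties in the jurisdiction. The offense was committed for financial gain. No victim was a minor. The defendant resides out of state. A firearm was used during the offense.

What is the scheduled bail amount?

$100,000

Base amounts from the schedule: criminal threats $5,200; bribery $33,700.
Stacking rule: use the highest base only. Highest is bribery at $33,700. Combined base = $33,700.
Defendant has an out-of-state residence (+100%): $33,700 × 2 = $67,400.
Offense was committed for financial gain (+100%): $67,400 × 2 = $134,800.
Firearm was used or possessed during the offense (+60%): $134,800 × 1.6 = $215,680.
Documented medical condition requiring ongoing local treatment (−10%): $215,680 × 0.9 = $194,112.
Result $194,112 exceeds the maximum of $100,000; bail is capped at $100,000.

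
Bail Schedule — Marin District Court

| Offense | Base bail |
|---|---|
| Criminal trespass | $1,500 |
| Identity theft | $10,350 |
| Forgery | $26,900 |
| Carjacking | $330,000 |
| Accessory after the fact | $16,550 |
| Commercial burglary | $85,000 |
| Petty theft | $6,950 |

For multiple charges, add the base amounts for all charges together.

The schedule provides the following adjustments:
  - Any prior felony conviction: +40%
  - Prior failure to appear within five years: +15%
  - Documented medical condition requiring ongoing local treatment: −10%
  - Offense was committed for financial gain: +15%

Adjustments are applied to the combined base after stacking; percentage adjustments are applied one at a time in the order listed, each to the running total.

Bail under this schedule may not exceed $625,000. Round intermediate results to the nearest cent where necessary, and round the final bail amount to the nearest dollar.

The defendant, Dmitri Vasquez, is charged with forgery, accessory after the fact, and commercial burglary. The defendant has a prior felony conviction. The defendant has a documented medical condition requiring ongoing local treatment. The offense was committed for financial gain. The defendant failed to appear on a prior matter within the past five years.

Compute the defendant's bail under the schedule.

$214,043

Base amounts from the schedule: forgery $26,900; accessory after the fact $16,550; commercial burglary $85,000.
Stacking rule: sum of all bases. $26,900 + $16,550 + $85,000 = $128,450.
Any prior felony conviction (+40%): $128,450 × 1.4 = $179,830.
Prior failure to appear within five years (+15%): $179,830 × 1.15 = $206,804.50.
Documented medical condition requiring ongoing local treatment (−10%): $206,804.50 × 0.9 = $186,124.05.
Offense was committed for financial gain (+15%): $186,124.05 × 1.15 = $214,042.66.
$214,042.66 is within the $625,000 maximum.
Rounded to the nearest dollar: $214,043.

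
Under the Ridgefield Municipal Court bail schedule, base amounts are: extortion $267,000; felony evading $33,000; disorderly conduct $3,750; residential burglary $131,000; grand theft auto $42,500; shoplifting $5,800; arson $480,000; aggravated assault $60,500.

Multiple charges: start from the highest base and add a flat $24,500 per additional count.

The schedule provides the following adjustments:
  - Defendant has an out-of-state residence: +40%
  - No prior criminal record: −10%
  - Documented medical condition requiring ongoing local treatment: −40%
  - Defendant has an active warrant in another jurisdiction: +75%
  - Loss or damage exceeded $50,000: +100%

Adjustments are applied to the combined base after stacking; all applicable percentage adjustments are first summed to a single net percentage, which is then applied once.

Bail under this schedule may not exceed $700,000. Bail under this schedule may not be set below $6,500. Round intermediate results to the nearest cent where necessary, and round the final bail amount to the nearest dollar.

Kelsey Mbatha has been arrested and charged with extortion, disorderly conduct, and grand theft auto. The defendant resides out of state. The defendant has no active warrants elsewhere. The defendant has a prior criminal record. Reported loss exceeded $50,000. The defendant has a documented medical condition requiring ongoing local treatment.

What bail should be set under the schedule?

Base amounts from the schedule: extortion $267,000; disorderly conduct $3,750; grand theft auto $42,500.
Stacking rule: highest base plus $24,500 per additional charge. Highest is extortion at $267,000; 2 additional charges → +$49,000. Combined base = $316,000.
Net percentage adjustment: +40% −40% +100% = +100%. $316,000 × 2 = $632,000.
$632,000 is within the $700,000 maximum.
$632,000 is at or above the $6,500 minimum.

$632,000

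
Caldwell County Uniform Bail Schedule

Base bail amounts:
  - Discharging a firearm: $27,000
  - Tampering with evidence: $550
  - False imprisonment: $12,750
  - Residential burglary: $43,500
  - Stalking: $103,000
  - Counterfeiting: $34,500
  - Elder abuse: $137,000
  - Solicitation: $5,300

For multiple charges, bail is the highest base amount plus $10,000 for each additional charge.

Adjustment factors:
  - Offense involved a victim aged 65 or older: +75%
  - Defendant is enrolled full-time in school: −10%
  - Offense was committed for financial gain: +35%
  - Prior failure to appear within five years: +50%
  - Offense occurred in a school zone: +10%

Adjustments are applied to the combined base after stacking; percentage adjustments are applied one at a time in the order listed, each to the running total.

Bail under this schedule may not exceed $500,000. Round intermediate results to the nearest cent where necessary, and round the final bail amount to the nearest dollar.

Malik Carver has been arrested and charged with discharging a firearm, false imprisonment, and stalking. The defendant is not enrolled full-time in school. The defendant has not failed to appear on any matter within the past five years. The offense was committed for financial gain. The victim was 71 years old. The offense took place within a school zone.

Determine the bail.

$319,646

Base amounts from the schedule: discharging a firearm $27,000; false imprisonment $12,750; stalking $103,000.
Stacking rule: highest base plus $10,000 per additional charge. Highest is stalking at $103,000; 2 additional charges → +$20,000. Combined base = $123,000.
Offense involved a victim aged 65 or older (+75%): $123,000 × 1.75 = $215,250.
Offense was committed for financial gain (+35%): $215,250 × 1.35 = $290,587.50.
Offense occurred in a school zone (+10%): $290,587.50 × 1.1 = $319,646.25.
$319,646.25 is within the $500,000 maximum.
Rounded to the nearest dollar: $319,646.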